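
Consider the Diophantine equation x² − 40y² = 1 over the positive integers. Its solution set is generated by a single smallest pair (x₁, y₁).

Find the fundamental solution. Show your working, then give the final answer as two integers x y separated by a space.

19 3

√40 → a₀=6, period (3,12); ℓ=2 even so k=1
i=0: a=6 ⇒ p=6, q=1
i=1: a=3 ⇒ p=19, q=3
→ (19, 3).  Check: 19²=361, 40·3²=360, difference 1.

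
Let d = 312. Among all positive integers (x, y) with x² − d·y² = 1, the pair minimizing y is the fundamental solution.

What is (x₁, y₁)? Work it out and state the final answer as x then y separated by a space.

[17; 1,1,1,34] for √312; ℓ=4 ⇒ convergent index 3
a_0=17:  p_0=17·1+0=17,  q_0=17·0+1=1
…
a_2=1:  p_2=1·18+17=35,  q_2=1·1+1=2
a_3=1:  p_3=1·35+18=53,  q_3=1·2+1=3
fundamental: x₁=53, y₁=3  (since 2809 − 312·9 = 1)

53 3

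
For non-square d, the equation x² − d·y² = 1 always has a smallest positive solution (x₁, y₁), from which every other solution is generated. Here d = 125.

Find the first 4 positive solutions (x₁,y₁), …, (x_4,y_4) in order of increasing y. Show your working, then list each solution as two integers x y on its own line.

930249 83204
1730726404001 154800875592
3220013013190122249 288006719437081612
5990827771012465337616001 535835925499096664087184

√125 → a₀=11, period (5,1,1,5,22); ℓ=5 odd so k=9
step 0: (11, 1)  from 11·(1,0) + (0,1)
…
step 2: (67, 6)  from 1·(56,5) + (11,1)
step 3: (123, 11)  from 1·(67,6) + (56,5)
step 4: (682, 61)  from 5·(123,11) + (67,6)
step 5: (15127, 1353)  from 22·(682,61) + (123,11)
step 6: (76317, 6826)  from 5·(15127,1353) + (682,61)
step 7: (91444, 8179)  from 1·(76317,6826) + (15127,1353)
step 8: (167761, 15005)  from 1·(91444,8179) + (76317,6826)
step 9: (930249, 83204)  from 5·(167761,15005) + (91444,8179)
fundamental: x₁=930249, y₁=83204  (since 865363202001 − 125·6922905616 = 1)
(x_2, y_2) = (930249·930249 + 125·83204·83204, 930249·83204 + 83204·930249) = (1730726404001, 154800875592)
(x_3, y_3) = (930249·1730726404001 + 125·83204·154800875592, 930249·154800875592 + 83204·1730726404001) = (3220013013190122249, 288006719437081612)
(x_4, y_4) = (930249·3220013013190122249 + 125·83204·288006719437081612, 930249·288006719437081612 + 83204·3220013013190122249) = (5990827771012465337616001, 535835925499096664087184)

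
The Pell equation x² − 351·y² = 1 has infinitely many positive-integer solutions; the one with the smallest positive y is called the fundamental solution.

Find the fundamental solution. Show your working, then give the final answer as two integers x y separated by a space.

62425 3332

√351 → a₀=18, period (1,2,1,3,2,2,2,3,1,2,1,36); ℓ=12 even so k=11
k=0  a_k=18  p_k/q_k = 18/1
k=1  a_k=1  p_k/q_k = 19/1
…
k=3  a_k=1  p_k/q_k = 75/4
…
k=5  a_k=2  p_k/q_k = 637/34
…
k=7  a_k=2  p_k/q_k = 3747/200
k=8  a_k=3  p_k/q_k = 12796/683
k=9  a_k=1  p_k/q_k = 16543/883
k=10  a_k=2  p_k/q_k = 45882/2449
k=11  a_k=1  p_k/q_k = 62425/3332
fundamental: x₁=62425, y₁=3332  (since 3896880625 − 351·11102224 = 1)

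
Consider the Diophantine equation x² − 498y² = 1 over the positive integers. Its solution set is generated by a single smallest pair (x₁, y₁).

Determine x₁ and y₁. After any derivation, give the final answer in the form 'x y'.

179777 8056

√498 = [22; 3,6,22,6,3,44, …], period ℓ=6 (even) → k=5
a_0=22:  p_0=22·1+0=22,  q_0=22·0+1=1
a_1=3:  p_1=3·22+1=67,  q_1=3·1+0=3
a_2=6:  p_2=6·67+22=424,  q_2=6·3+1=19
a_3=22:  p_3=22·424+67=9395,  q_3=22·19+3=421
a_4=6:  p_4=6·9395+424=56794,  q_4=6·421+19=2545
a_5=3:  p_5=3·56794+9395=179777,  q_5=3·2545+421=8056
→ (179777, 8056).  Check: 179777²=32319769729, 498·8056²=32319769728, difference 1.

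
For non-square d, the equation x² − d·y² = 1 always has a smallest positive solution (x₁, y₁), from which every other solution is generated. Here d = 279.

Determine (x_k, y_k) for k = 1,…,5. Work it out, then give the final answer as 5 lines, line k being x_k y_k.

1520 91
4620799 276640
14047227440 840985509
42703566796801 2556595670720
129818829015047600 7772049998003291

[16; 1,2,2,1,2,2,1,32] for √279; ℓ=8 ⇒ convergent index 7
k=0  a_k=16  p_k/q_k = 16/1
…
k=4  a_k=1  p_k/q_k = 167/10
…
k=6  a_k=2  p_k/q_k = 1069/64
k=7  a_k=1  p_k/q_k = 1520/91
(x₁, y₁) = (1520, 91);  1520² − 279·91² = 1 ✓
n=2: (1520,91)∘(1520,91) = (1520·1520+279·91·91, 1520·91+91·1520) = (4620799,276640)
n=3: (4620799,276640)∘(1520,91) = (1520·4620799+279·91·276640, 1520·276640+91·4620799) = (14047227440,840985509)
n=4: (14047227440,840985509)∘(1520,91) = (1520·14047227440+279·91·840985509, 1520·840985509+91·14047227440) = (42703566796801,2556595670720)
n=5: (42703566796801,2556595670720)∘(1520,91) = (1520·42703566796801+279·91·2556595670720, 1520·2556595670720+91·42703566796801) = (129818829015047600,7772049998003291)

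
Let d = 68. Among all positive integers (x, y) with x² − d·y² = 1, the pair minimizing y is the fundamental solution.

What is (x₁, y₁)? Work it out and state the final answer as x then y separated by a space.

33 4

d=68: √d = [8; 4,16] (ℓ=2, even), read p_1/q_1
a_0=8:  p_0=8·1+0=8,  q_0=8·0+1=1
a_1=4:  p_1=4·8+1=33,  q_1=4·1+0=4
(x₁, y₁) = (33, 4);  33² − 68·4² = 1 ✓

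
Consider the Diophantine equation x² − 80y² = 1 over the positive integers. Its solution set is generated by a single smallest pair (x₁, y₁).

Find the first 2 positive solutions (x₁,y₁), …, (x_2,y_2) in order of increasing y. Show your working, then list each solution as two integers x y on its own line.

9 1
161 18

d=80: √d = [8; 1,16] (ℓ=2, even), read p_1/q_1
a_0=8:  p_0=8·1+0=8,  q_0=8·0+1=1
a_1=1:  p_1=1·8+1=9,  q_1=1·1+0=1
(x₁, y₁) = (9, 1);  9² − 80·1² = 1 ✓
k=2:  x_2 = 9·9+80·1·1 = 161,  y_2 = 9·1+1·9 = 18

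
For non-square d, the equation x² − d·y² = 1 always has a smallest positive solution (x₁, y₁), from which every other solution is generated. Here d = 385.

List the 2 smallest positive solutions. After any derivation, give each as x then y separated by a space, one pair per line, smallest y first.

d=385: √d = [19; 1,1,1,1,1,…,1,1,38] (ℓ=16, even), read p_15/q_15
a_0=19:  p_0=19·1+0=19,  q_0=19·0+1=1
a_1=1:  p_1=1·19+1=20,  q_1=1·1+0=1
a_2=1:  p_2=1·20+19=39,  q_2=1·1+1=2
a_3=1:  p_3=1·39+20=59,  q_3=1·2+1=3
a_4=1:  p_4=1·59+39=98,  q_4=1·3+2=5
…
a_6=3:  p_6=3·157+98=569,  q_6=3·8+5=29
a_7=1:  p_7=1·569+157=726,  q_7=1·29+8=37
a_8=2:  p_8=2·726+569=2021,  q_8=2·37+29=103
a_9=1:  p_9=1·2021+726=2747,  q_9=1·103+37=140
a_10=3:  p_10=3·2747+2021=10262,  q_10=3·140+103=523
…
a_13=1:  p_13=1·23271+13009=36280,  q_13=1·1186+663=1849
a_14=1:  p_14=1·36280+23271=59551,  q_14=1·1849+1186=3035
a_15=1:  p_15=1·59551+36280=95831,  q_15=1·3035+1849=4884
(x₁, y₁) = (95831, 4884);  95831² − 385·4884² = 1 ✓
n=2: (95831,4884)∘(95831,4884) = (95831·95831+385·4884·4884, 95831·4884+4884·95831) = (18367161121,936077208)

95831 4884
18367161121 936077208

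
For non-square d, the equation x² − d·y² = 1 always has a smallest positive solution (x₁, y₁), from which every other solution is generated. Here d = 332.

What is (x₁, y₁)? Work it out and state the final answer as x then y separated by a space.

[18; 4,1,1,8,1,1,4,36] for √332; ℓ=8 ⇒ convergent index 7
step 0: (18, 1)  from 18·(1,0) + (0,1)
step 1: (73, 4)  from 4·(18,1) + (1,0)
step 2: (91, 5)  from 1·(73,4) + (18,1)
step 3: (164, 9)  from 1·(91,5) + (73,4)
step 4: (1403, 77)  from 8·(164,9) + (91,5)
…
step 6: (2970, 163)  from 1·(1567,86) + (1403,77)
step 7: (13447, 738)  from 4·(2970,163) + (1567,86)
(x₁, y₁) = (13447, 738);  13447² − 332·738² = 1 ✓

13447 738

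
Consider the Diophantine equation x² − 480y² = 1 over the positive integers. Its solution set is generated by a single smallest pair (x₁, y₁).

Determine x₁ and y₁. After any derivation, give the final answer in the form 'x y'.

241 11

d=480: √d = [21; 1,9,1,42] (ℓ=4, even), read p_3/q_3
i=0: a=21 ⇒ p=21, q=1
i=1: a=1 ⇒ p=22, q=1
i=2: a=9 ⇒ p=219, q=10
i=3: a=1 ⇒ p=241, q=11
→ (241, 11).  Check: 241²=58081, 480·11²=58080, difference 1.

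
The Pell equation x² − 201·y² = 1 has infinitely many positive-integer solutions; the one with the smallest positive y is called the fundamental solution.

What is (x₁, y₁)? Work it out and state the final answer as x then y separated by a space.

√201 = [14; 5,1,1,1,2,…,1,5,28, …], period ℓ=14 (even) → k=13
step 0: (14, 1)  from 14·(1,0) + (0,1)
step 1: (71, 5)  from 5·(14,1) + (1,0)
…
step 4: (241, 17)  from 1·(156,11) + (85,6)
…
step 12: (91402, 6447)  from 1·(58085,4097) + (33317,2350)
step 13: (515095, 36332)  from 5·(91402,6447) + (58085,4097)
(x₁, y₁) = (515095, 36332);  515095² − 201·36332² = 1 ✓

515095 36332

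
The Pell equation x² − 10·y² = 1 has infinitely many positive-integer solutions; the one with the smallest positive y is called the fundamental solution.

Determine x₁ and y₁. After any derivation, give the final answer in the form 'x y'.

19 6

d=10: √d = [3; 6] (ℓ=1, odd), read p_1/q_1
k=0  a_k=3  p_k/q_k = 3/1
k=1  a_k=6  p_k/q_k = 19/6
fundamental: x₁=19, y₁=6  (since 361 − 10·36 = 1)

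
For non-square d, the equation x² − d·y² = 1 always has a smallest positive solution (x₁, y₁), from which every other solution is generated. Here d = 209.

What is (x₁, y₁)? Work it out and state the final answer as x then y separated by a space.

d=209: √d = [14; 2,5,3,2,3,5,2,28] (ℓ=8, even), read p_7/q_7
k=0  a_k=14  p_k/q_k = 14/1
k=1  a_k=2  p_k/q_k = 29/2
k=2  a_k=5  p_k/q_k = 159/11
k=3  a_k=3  p_k/q_k = 506/35
k=4  a_k=2  p_k/q_k = 1171/81
k=5  a_k=3  p_k/q_k = 4019/278
k=6  a_k=5  p_k/q_k = 21266/1471
k=7  a_k=2  p_k/q_k = 46551/3220
fundamental: x₁=46551, y₁=3220  (since 2166995601 − 209·10368400 = 1)

46551 3220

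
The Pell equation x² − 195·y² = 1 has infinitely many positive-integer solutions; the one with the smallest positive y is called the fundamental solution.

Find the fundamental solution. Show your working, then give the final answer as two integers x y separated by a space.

14 1

√195 = [13; 1,26, …], period ℓ=2 (even) → k=1
a_0=13:  p_0=13·1+0=13,  q_0=13·0+1=1
a_1=1:  p_1=1·13+1=14,  q_1=1·1+0=1
(x₁, y₁) = (14, 1);  14² − 195·1² = 1 ✓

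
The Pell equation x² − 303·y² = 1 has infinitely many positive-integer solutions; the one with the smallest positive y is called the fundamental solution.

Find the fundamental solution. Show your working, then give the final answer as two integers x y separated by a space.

2524 145

√303 → a₀=17, period (2,2,5,2,2,34); ℓ=6 even so k=5
step 0: (17, 1)  from 17·(1,0) + (0,1)
step 1: (35, 2)  from 2·(17,1) + (1,0)
step 2: (87, 5)  from 2·(35,2) + (17,1)
…
step 4: (1027, 59)  from 2·(470,27) + (87,5)
step 5: (2524, 145)  from 2·(1027,59) + (470,27)
→ (2524, 145).  Check: 2524²=6370576, 303·145²=6370575, difference 1.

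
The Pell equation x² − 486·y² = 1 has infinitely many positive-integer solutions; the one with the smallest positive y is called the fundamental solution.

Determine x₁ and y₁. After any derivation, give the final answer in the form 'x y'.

d=486: √d = [22; 22,44] (ℓ=2, even), read p_1/q_1
k=0  a_k=22  p_k/q_k = 22/1
k=1  a_k=22  p_k/q_k = 485/22
→ (485, 22).  Check: 485²=235225, 486·22²=235224, difference 1.

485 22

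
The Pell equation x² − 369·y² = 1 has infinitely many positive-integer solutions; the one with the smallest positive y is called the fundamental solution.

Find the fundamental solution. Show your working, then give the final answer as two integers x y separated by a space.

8396801 437120

√369 = [19; 4,1,3,2,7,4,7,2,3,1,4,38, …], period ℓ=12 (even) → k=11
k=0  a_k=19  p_k/q_k = 19/1
…
k=5  a_k=7  p_k/q_k = 6147/320
…
k=7  a_k=7  p_k/q_k = 184045/9581
…
k=10  a_k=1  p_k/q_k = 1758061/91521
k=11  a_k=4  p_k/q_k = 8396801/437120
fundamental: x₁=8396801, y₁=437120  (since 70506267033601 − 369·191073894400 = 1)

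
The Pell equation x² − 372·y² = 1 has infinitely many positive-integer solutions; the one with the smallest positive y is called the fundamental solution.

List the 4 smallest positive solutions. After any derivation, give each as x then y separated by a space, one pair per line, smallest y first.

d=372: √d = [19; 3,2,12,2,3,38] (ℓ=6, even), read p_5/q_5
a_0=19:  p_0=19·1+0=19,  q_0=19·0+1=1
a_1=3:  p_1=3·19+1=58,  q_1=3·1+0=3
a_2=2:  p_2=2·58+19=135,  q_2=2·3+1=7
…
a_4=2:  p_4=2·1678+135=3491,  q_4=2·87+7=181
a_5=3:  p_5=3·3491+1678=12151,  q_5=3·181+87=630
(x₁, y₁) = (12151, 630);  12151² − 372·630² = 1 ✓
n=2: (12151,630)∘(12151,630) = (12151·12151+372·630·630, 12151·630+630·12151) = (295293601,15310260)
n=3: (295293601,15310260)∘(12151,630) = (12151·295293601+372·630·15310260, 12151·15310260+630·295293601) = (7176225079351,372069937890)
n=4: (7176225079351,372069937890)∘(12151,630) = (12151·7176225079351+372·630·372069937890, 12151·372069937890+630·7176225079351) = (174396621583094401,9042043615292520)

12151 630
295293601 15310260
7176225079351 372069937890
174396621583094401 9042043615292520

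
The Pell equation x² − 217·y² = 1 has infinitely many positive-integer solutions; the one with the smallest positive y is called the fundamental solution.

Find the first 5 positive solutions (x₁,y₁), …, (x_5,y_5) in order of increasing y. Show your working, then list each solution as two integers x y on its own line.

√217 → a₀=14, period (1,2,1,2,1,…,2,1,28); ℓ=16 even so k=15
k=0  a_k=14  p_k/q_k = 14/1
k=1  a_k=1  p_k/q_k = 15/1
…
k=4  a_k=2  p_k/q_k = 162/11
…
k=6  a_k=1  p_k/q_k = 383/26
k=7  a_k=9  p_k/q_k = 3668/249
…
k=10  a_k=1  p_k/q_k = 154218/10469
…
k=12  a_k=2  p_k/q_k = 740980/50301
k=13  a_k=1  p_k/q_k = 1034361/70217
k=14  a_k=2  p_k/q_k = 2809702/190735
k=15  a_k=1  p_k/q_k = 3844063/260952
→ (3844063, 260952).  Check: 3844063²=14776820347969, 217·260952²=14776820347968, difference 1.
n=2: (3844063,260952)∘(3844063,260952) = (3844063·3844063+217·260952·260952, 3844063·260952+260952·3844063) = (29553640695937,2006231855952)
n=3: (29553640695937,2006231855952)∘(3844063,260952) = (3844063·29553640695937+217·260952·2006231855952, 3844063·2006231855952+260952·29553640695937) = (227212113429087499999,15424163293772565000)
n=4: (227212113429087499999,15424163293772565000)∘(3844063,260952) = (3844063·227212113429087499999+217·260952·15424163293772565000, 3844063·15424163293772565000+260952·227212113429087499999) = (1746835356769087211376615937,118582910847096488831334048)
n=5: (1746835356769087211376615937,118582910847096488831334048)∘(3844063,260952) = (3844063·1746835356769087211376615937+217·260952·118582910847096488831334048, 3844063·118582910847096488831334048+260952·1746835356769087211376615937) = (13429890324095468173938627689764063,911680360039229116129595136549048)

3844063 260952
29553640695937 2006231855952
227212113429087499999 15424163293772565000
1746835356769087211376615937 118582910847096488831334048
13429890324095468173938627689764063 911680360039229116129595136549048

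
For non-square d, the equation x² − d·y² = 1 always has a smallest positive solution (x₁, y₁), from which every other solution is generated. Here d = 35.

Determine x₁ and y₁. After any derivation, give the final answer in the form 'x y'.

√35 → a₀=5, period (1,10); ℓ=2 even so k=1
i=0: a=5 ⇒ p=5, q=1
i=1: a=1 ⇒ p=6, q=1
fundamental: x₁=6, y₁=1  (since 36 − 35·1 = 1)

6 1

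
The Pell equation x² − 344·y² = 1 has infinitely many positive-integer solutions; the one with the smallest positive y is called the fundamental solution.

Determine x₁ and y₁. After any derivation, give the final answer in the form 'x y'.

[18; 1,1,4,1,3,1,4,1,1,36] for √344; ℓ=10 ⇒ convergent index 9
a_0=18:  p_0=18·1+0=18,  q_0=18·0+1=1
a_1=1:  p_1=1·18+1=19,  q_1=1·1+0=1
a_2=1:  p_2=1·19+18=37,  q_2=1·1+1=2
a_3=4:  p_3=4·37+19=167,  q_3=4·2+1=9
a_4=1:  p_4=1·167+37=204,  q_4=1·9+2=11
a_5=3:  p_5=3·204+167=779,  q_5=3·11+9=42
a_6=1:  p_6=1·779+204=983,  q_6=1·42+11=53
a_7=4:  p_7=4·983+779=4711,  q_7=4·53+42=254
a_8=1:  p_8=1·4711+983=5694,  q_8=1·254+53=307
a_9=1:  p_9=1·5694+4711=10405,  q_9=1·307+254=561
fundamental: x₁=10405, y₁=561  (since 108264025 − 344·314721 = 1)

10405 561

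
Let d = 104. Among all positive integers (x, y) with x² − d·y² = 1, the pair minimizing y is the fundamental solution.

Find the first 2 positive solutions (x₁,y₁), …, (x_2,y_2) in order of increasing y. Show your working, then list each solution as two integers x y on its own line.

d=104: √d = [10; 5,20] (ℓ=2, even), read p_1/q_1
i=0: a=10 ⇒ p=10, q=1
i=1: a=5 ⇒ p=51, q=5
fundamental: x₁=51, y₁=5  (since 2601 − 104·25 = 1)
k=2:  x_2 = 51·51+104·5·5 = 5201,  y_2 = 51·5+5·51 = 510

51 5
5201 510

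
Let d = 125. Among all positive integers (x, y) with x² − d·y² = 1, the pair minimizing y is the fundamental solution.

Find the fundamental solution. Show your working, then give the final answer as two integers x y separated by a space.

930249 83204

√125 → a₀=11, period (5,1,1,5,22); ℓ=5 odd so k=9
k=0  a_k=11  p_k/q_k = 11/1
k=1  a_k=5  p_k/q_k = 56/5
…
k=3  a_k=1  p_k/q_k = 123/11
k=4  a_k=5  p_k/q_k = 682/61
k=5  a_k=22  p_k/q_k = 15127/1353
k=6  a_k=5  p_k/q_k = 76317/6826
k=7  a_k=1  p_k/q_k = 91444/8179
k=8  a_k=1  p_k/q_k = 167761/15005
k=9  a_k=5  p_k/q_k = 930249/83204
fundamental: x₁=930249, y₁=83204  (since 865363202001 − 125·6922905616 = 1)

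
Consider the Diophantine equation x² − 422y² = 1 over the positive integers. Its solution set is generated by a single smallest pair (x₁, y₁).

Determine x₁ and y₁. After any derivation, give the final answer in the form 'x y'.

7022501 341850

√422 → a₀=20, period (1,1,5,2,1,…,1,1,40); ℓ=14 even so k=13
step 0: (20, 1)  from 20·(1,0) + (0,1)
step 1: (21, 1)  from 1·(20,1) + (1,0)
step 2: (41, 2)  from 1·(21,1) + (20,1)
step 3: (226, 11)  from 5·(41,2) + (21,1)
…
step 6: (2650, 129)  from 3·(719,35) + (493,24)
…
step 9: (217526, 10589)  from 1·(163807,7974) + (53719,2615)
…
step 12: (3810680, 185501)  from 1·(3211821,156349) + (598859,29152)
step 13: (7022501, 341850)  from 1·(3810680,185501) + (3211821,156349)
(x₁, y₁) = (7022501, 341850);  7022501² − 422·341850² = 1 ✓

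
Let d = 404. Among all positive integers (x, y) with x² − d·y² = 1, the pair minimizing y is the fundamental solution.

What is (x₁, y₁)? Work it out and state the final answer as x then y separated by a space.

[20; 10,40] for √404; ℓ=2 ⇒ convergent index 1
a_0=20:  p_0=20·1+0=20,  q_0=20·0+1=1
a_1=10:  p_1=10·20+1=201,  q_1=10·1+0=10
(x₁, y₁) = (201, 10);  201² − 404·10² = 1 ✓

201 10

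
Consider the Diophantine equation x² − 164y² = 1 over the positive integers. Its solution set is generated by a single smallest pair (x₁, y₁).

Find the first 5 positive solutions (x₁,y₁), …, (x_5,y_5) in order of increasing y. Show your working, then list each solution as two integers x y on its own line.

√164 = [12; 1,4,6,4,1,24, …], period ℓ=6 (even) → k=5
step 0: (12, 1)  from 12·(1,0) + (0,1)
…
step 4: (1652, 129)  from 4·(397,31) + (64,5)
step 5: (2049, 160)  from 1·(1652,129) + (397,31)
→ (2049, 160).  Check: 2049²=4198401, 164·160²=4198400, difference 1.
n=2: (2049,160)∘(2049,160) = (2049·2049+164·160·160, 2049·160+160·2049) = (8396801,655680)
n=3: (8396801,655680)∘(2049,160) = (2049·8396801+164·160·655680, 2049·655680+160·8396801) = (34410088449,2686976480)
n=4: (34410088449,2686976480)∘(2049,160) = (2049·34410088449+164·160·2686976480, 2049·2686976480+160·34410088449) = (141012534067201,11011228959360)
n=5: (141012534067201,11011228959360)∘(2049,160) = (2049·141012534067201+164·160·11011228959360, 2049·11011228959360+160·141012534067201) = (577869330197301249,45124013588480800)

2049 160
8396801 655680
34410088449 2686976480
141012534067201 11011228959360
577869330197301249 45124013588480800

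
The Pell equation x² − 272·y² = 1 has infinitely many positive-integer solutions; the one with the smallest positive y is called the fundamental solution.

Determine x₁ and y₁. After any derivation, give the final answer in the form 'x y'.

d=272: √d = [16; 2,32] (ℓ=2, even), read p_1/q_1
i=0: a=16 ⇒ p=16, q=1
i=1: a=2 ⇒ p=33, q=2
(x₁, y₁) = (33, 2);  33² − 272·2² = 1 ✓

33 2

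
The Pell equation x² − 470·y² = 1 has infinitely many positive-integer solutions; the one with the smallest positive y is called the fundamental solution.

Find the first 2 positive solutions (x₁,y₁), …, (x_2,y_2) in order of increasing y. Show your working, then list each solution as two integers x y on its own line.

1691 78
5718961 263796

[21; 1,2,8,2,1,42] for √470; ℓ=6 ⇒ convergent index 5
a_0=21:  p_0=21·1+0=21,  q_0=21·0+1=1
…
a_4=2:  p_4=2·542+65=1149,  q_4=2·25+3=53
a_5=1:  p_5=1·1149+542=1691,  q_5=1·53+25=78
→ (1691, 78).  Check: 1691²=2859481, 470·78²=2859480, difference 1.
(1691+78√470)^2 = 5718961 + 263796√470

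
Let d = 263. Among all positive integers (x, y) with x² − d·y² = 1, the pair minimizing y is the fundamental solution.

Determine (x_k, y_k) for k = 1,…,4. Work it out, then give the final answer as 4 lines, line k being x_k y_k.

[16; 4,1,1,1,1,15,1,1,1,1,4,32] for √263; ℓ=12 ⇒ convergent index 11
k=0  a_k=16  p_k/q_k = 16/1
…
k=2  a_k=1  p_k/q_k = 81/5
…
k=9  a_k=1  p_k/q_k = 18212/1123
k=10  a_k=1  p_k/q_k = 30229/1864
k=11  a_k=4  p_k/q_k = 139128/8579
→ (139128, 8579).  Check: 139128²=19356600384, 263·8579²=19356600383, difference 1.
(x_2, y_2) = (139128·139128 + 263·8579·8579, 139128·8579 + 8579·139128) = (38713200767, 2387158224)
(x_3, y_3) = (139128·38713200767 + 263·8579·2387158224, 139128·2387158224 + 8579·38713200767) = (10772180392483224, 664241098768765)
(x_4, y_4) = (139128·10772180392483224 + 263·8579·664241098768765, 139128·664241098768765 + 8579·10772180392483224) = (2997423827252098776577, 184829071176614315616)

139128 8579
38713200767 2387158224
10772180392483224 664241098768765
2997423827252098776577 184829071176614315616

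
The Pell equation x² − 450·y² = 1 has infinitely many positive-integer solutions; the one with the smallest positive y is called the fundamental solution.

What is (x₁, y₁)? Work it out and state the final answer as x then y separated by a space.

√450 = [21; 4,1,2,4,2,1,4,42, …], period ℓ=8 (even) → k=7
step 0: (21, 1)  from 21·(1,0) + (0,1)
…
step 2: (106, 5)  from 1·(85,4) + (21,1)
step 3: (297, 14)  from 2·(106,5) + (85,4)
step 4: (1294, 61)  from 4·(297,14) + (106,5)
…
step 6: (4179, 197)  from 1·(2885,136) + (1294,61)
step 7: (19601, 924)  from 4·(4179,197) + (2885,136)
fundamental: x₁=19601, y₁=924  (since 384199201 − 450·853776 = 1)

19601 924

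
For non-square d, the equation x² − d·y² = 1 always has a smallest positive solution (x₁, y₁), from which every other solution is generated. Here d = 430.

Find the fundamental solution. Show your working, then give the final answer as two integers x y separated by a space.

[20; 1,2,1,3,1,…,2,1,40] for √430; ℓ=14 ⇒ convergent index 13
step 0: (20, 1)  from 20·(1,0) + (0,1)
…
step 3: (83, 4)  from 1·(62,3) + (21,1)
step 4: (311, 15)  from 3·(83,4) + (62,3)
step 5: (394, 19)  from 1·(311,15) + (83,4)
step 6: (2675, 129)  from 6·(394,19) + (311,15)
…
step 9: (155233, 7486)  from 1·(133439,6435) + (21794,1051)
…
step 11: (754371, 36379)  from 1·(599138,28893) + (155233,7486)
step 12: (2107880, 101651)  from 2·(754371,36379) + (599138,28893)
step 13: (2862251, 138030)  from 1·(2107880,101651) + (754371,36379)
fundamental: x₁=2862251, y₁=138030  (since 8192480787001 − 430·19052280900 = 1)

2862251 138030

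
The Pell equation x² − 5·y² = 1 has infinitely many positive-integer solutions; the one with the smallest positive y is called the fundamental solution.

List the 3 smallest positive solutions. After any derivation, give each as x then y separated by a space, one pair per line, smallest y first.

9 4
161 72
2889 1292

√5 → a₀=2, period (4); ℓ=1 odd so k=1
a_0=2:  p_0=2·1+0=2,  q_0=2·0+1=1
a_1=4:  p_1=4·2+1=9,  q_1=4·1+0=4
→ (9, 4).  Check: 9²=81, 5·4²=80, difference 1.
(9+4√5)^2 = 161 + 72√5
(9+4√5)^3 = 2889 + 1292√5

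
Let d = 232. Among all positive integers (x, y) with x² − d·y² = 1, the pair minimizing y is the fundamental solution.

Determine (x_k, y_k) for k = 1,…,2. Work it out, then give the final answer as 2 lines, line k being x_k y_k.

19603 1287
768555217 50458122

√232 → a₀=15, period (4,3,7,3,4,30); ℓ=6 even so k=5
k=0  a_k=15  p_k/q_k = 15/1
…
k=2  a_k=3  p_k/q_k = 198/13
…
k=4  a_k=3  p_k/q_k = 4539/298
k=5  a_k=4  p_k/q_k = 19603/1287
→ (19603, 1287).  Check: 19603²=384277609, 232·1287²=384277608, difference 1.
(19603+1287√232)^2 = 768555217 + 50458122√232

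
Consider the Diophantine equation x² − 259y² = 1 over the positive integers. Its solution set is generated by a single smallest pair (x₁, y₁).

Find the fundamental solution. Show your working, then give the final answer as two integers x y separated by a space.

√259 → a₀=16, period (10,1,2,3,4,3,2,1,10,32); ℓ=10 even so k=9
a_0=16:  p_0=16·1+0=16,  q_0=16·0+1=1
a_1=10:  p_1=10·16+1=161,  q_1=10·1+0=10
a_2=1:  p_2=1·161+16=177,  q_2=1·10+1=11
a_3=2:  p_3=2·177+161=515,  q_3=2·11+10=32
a_4=3:  p_4=3·515+177=1722,  q_4=3·32+11=107
a_5=4:  p_5=4·1722+515=7403,  q_5=4·107+32=460
…
a_7=2:  p_7=2·23931+7403=55265,  q_7=2·1487+460=3434
a_8=1:  p_8=1·55265+23931=79196,  q_8=1·3434+1487=4921
a_9=10:  p_9=10·79196+55265=847225,  q_9=10·4921+3434=52644
→ (847225, 52644).  Check: 847225²=717790200625, 259·52644²=717790200624, difference 1.

847225 52644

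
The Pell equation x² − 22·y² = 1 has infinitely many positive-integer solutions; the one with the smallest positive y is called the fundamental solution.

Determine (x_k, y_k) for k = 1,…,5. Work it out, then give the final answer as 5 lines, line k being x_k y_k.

d=22: √d = [4; 1,2,4,2,1,8] (ℓ=6, even), read p_5/q_5
i=0: a=4 ⇒ p=4, q=1
i=1: a=1 ⇒ p=5, q=1
i=2: a=2 ⇒ p=14, q=3
…
i=4: a=2 ⇒ p=136, q=29
i=5: a=1 ⇒ p=197, q=42
fundamental: x₁=197, y₁=42  (since 38809 − 22·1764 = 1)
(197+42√22)^2 = 77617 + 16548√22
(197+42√22)^3 = 30580901 + 6519870√22
(197+42√22)^4 = 12048797377 + 2568812232√22
(197+42√22)^5 = 4747195585637 + 1012105499538√22

197 42
77617 16548
30580901 6519870
12048797377 2568812232
4747195585637 1012105499538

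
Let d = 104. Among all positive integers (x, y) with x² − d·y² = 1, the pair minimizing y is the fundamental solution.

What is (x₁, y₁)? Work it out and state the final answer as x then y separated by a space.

√104 = [10; 5,20, …], period ℓ=2 (even) → k=1
k=0  a_k=10  p_k/q_k = 10/1
k=1  a_k=5  p_k/q_k = 51/5
→ (51, 5).  Check: 51²=2601, 104·5²=2600, difference 1.

51 5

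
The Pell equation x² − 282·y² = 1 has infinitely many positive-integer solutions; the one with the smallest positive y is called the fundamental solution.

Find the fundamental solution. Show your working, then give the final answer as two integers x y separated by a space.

[16; 1,3,1,4,1,3,1,32] for √282; ℓ=8 ⇒ convergent index 7
step 0: (16, 1)  from 16·(1,0) + (0,1)
step 1: (17, 1)  from 1·(16,1) + (1,0)
step 2: (67, 4)  from 3·(17,1) + (16,1)
step 3: (84, 5)  from 1·(67,4) + (17,1)
…
step 5: (487, 29)  from 1·(403,24) + (84,5)
step 6: (1864, 111)  from 3·(487,29) + (403,24)
step 7: (2351, 140)  from 1·(1864,111) + (487,29)
→ (2351, 140).  Check: 2351²=5527201, 282·140²=5527200, difference 1.

2351 140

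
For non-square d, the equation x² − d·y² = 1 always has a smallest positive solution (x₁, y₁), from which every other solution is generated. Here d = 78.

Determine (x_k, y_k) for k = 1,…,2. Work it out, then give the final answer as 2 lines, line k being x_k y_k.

√78 → a₀=8, period (1,4,1,16); ℓ=4 even so k=3
a_0=8:  p_0=8·1+0=8,  q_0=8·0+1=1
…
a_2=4:  p_2=4·9+8=44,  q_2=4·1+1=5
a_3=1:  p_3=1·44+9=53,  q_3=1·5+1=6
(x₁, y₁) = (53, 6);  53² − 78·6² = 1 ✓
(x_2, y_2) = (53·53 + 78·6·6, 53·6 + 6·53) = (5617, 636)

53 6
5617 636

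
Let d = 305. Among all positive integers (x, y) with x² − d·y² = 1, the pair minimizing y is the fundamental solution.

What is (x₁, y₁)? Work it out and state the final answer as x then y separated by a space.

d=305: √d = [17; 2,6,2,34] (ℓ=4, even), read p_3/q_3
a_0=17:  p_0=17·1+0=17,  q_0=17·0+1=1
a_1=2:  p_1=2·17+1=35,  q_1=2·1+0=2
a_2=6:  p_2=6·35+17=227,  q_2=6·2+1=13
a_3=2:  p_3=2·227+35=489,  q_3=2·13+2=28
→ (489, 28).  Check: 489²=239121, 305·28²=239120, difference 1.

489 28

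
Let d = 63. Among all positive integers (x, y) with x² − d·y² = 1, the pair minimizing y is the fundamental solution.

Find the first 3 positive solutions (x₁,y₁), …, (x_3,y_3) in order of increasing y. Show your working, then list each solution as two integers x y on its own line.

d=63: √d = [7; 1,14] (ℓ=2, even), read p_1/q_1
a_0=7:  p_0=7·1+0=7,  q_0=7·0+1=1
a_1=1:  p_1=1·7+1=8,  q_1=1·1+0=1
→ (8, 1).  Check: 8²=64, 63·1²=63, difference 1.
k=2:  x_2 = 8·8+63·1·1 = 127,  y_2 = 8·1+1·8 = 16
k=3:  x_3 = 8·127+63·1·16 = 2024,  y_3 = 8·16+1·127 = 255

8 1
127 16
2024 255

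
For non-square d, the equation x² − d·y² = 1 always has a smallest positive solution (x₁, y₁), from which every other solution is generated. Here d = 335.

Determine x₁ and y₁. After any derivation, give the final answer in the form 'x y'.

604 33

d=335: √d = [18; 3,3,3,36] (ℓ=4, even), read p_3/q_3
step 0: (18, 1)  from 18·(1,0) + (0,1)
step 1: (55, 3)  from 3·(18,1) + (1,0)
step 2: (183, 10)  from 3·(55,3) + (18,1)
step 3: (604, 33)  from 3·(183,10) + (55,3)
→ (604, 33).  Check: 604²=364816, 335·33²=364815, difference 1.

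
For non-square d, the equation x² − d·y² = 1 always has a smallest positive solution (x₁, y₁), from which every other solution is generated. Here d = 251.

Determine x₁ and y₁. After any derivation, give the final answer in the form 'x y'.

3674890 231957

√251 → a₀=15, period (1,5,2,1,2,…,5,1,30); ℓ=14 even so k=13
k=0  a_k=15  p_k/q_k = 15/1
k=1  a_k=1  p_k/q_k = 16/1
k=2  a_k=5  p_k/q_k = 95/6
k=3  a_k=2  p_k/q_k = 206/13
…
k=7  a_k=15  p_k/q_k = 29563/1866
…
k=9  a_k=2  p_k/q_k = 151649/9572
k=10  a_k=1  p_k/q_k = 212692/13425
k=11  a_k=2  p_k/q_k = 577033/36422
k=12  a_k=5  p_k/q_k = 3097857/195535
k=13  a_k=1  p_k/q_k = 3674890/231957
fundamental: x₁=3674890, y₁=231957  (since 13504816512100 − 251·53804049849 = 1)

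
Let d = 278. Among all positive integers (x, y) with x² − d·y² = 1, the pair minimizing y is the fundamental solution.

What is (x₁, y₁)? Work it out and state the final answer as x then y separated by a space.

√278 = [16; 1,2,16,2,1,32, …], period ℓ=6 (even) → k=5
k=0  a_k=16  p_k/q_k = 16/1
…
k=4  a_k=2  p_k/q_k = 1684/101
k=5  a_k=1  p_k/q_k = 2501/150
(x₁, y₁) = (2501, 150);  2501² − 278·150² = 1 ✓

2501 150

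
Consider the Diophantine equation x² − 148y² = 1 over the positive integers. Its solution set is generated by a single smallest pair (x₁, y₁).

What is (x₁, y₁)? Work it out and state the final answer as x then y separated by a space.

73 6

[12; 6,24] for √148; ℓ=2 ⇒ convergent index 1
step 0: (12, 1)  from 12·(1,0) + (0,1)
step 1: (73, 6)  from 6·(12,1) + (1,0)
→ (73, 6).  Check: 73²=5329, 148·6²=5328, difference 1.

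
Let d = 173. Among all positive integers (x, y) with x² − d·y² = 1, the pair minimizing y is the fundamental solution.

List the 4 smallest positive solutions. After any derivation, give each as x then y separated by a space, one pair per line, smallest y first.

2499849 190060
12498490045601 950242601880
62488675684008728649 4750926036134042180
312424506839974574118902401 23753195401006348176659760

d=173: √d = [13; 6,1,1,6,26] (ℓ=5, odd), read p_9/q_9
a_0=13:  p_0=13·1+0=13,  q_0=13·0+1=1
…
a_2=1:  p_2=1·79+13=92,  q_2=1·6+1=7
a_3=1:  p_3=1·92+79=171,  q_3=1·7+6=13
a_4=6:  p_4=6·171+92=1118,  q_4=6·13+7=85
a_5=26:  p_5=26·1118+171=29239,  q_5=26·85+13=2223
…
a_8=1:  p_8=1·205791+176552=382343,  q_8=1·15646+13423=29069
a_9=6:  p_9=6·382343+205791=2499849,  q_9=6·29069+15646=190060
fundamental: x₁=2499849, y₁=190060  (since 6249245022801 − 173·36122803600 = 1)
n=2: (2499849,190060)∘(2499849,190060) = (2499849·2499849+173·190060·190060, 2499849·190060+190060·2499849) = (12498490045601,950242601880)
n=3: (12498490045601,950242601880)∘(2499849,190060) = (2499849·12498490045601+173·190060·950242601880, 2499849·950242601880+190060·12498490045601) = (62488675684008728649,4750926036134042180)
n=4: (62488675684008728649,4750926036134042180)∘(2499849,190060) = (2499849·62488675684008728649+173·190060·4750926036134042180, 2499849·4750926036134042180+190060·62488675684008728649) = (312424506839974574118902401,23753195401006348176659760)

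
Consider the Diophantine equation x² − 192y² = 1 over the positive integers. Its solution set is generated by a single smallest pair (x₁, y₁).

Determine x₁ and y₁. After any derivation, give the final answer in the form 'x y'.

[13; 1,5,1,26] for √192; ℓ=4 ⇒ convergent index 3
step 0: (13, 1)  from 13·(1,0) + (0,1)
step 1: (14, 1)  from 1·(13,1) + (1,0)
step 2: (83, 6)  from 5·(14,1) + (13,1)
step 3: (97, 7)  from 1·(83,6) + (14,1)
→ (97, 7).  Check: 97²=9409, 192·7²=9408, difference 1.

97 7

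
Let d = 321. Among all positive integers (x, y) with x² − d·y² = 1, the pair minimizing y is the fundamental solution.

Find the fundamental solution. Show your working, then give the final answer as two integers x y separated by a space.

215 12

√321 = [17; 1,10,1,34, …], period ℓ=4 (even) → k=3
i=0: a=17 ⇒ p=17, q=1
i=1: a=1 ⇒ p=18, q=1
i=2: a=10 ⇒ p=197, q=11
i=3: a=1 ⇒ p=215, q=12
(x₁, y₁) = (215, 12);  215² − 321·12² = 1 ✓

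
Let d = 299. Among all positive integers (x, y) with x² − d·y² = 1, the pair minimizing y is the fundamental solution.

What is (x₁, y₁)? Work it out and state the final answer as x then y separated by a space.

415 24

[17; 3,2,3,34] for √299; ℓ=4 ⇒ convergent index 3
k=0  a_k=17  p_k/q_k = 17/1
…
k=2  a_k=2  p_k/q_k = 121/7
k=3  a_k=3  p_k/q_k = 415/24
fundamental: x₁=415, y₁=24  (since 172225 − 299·576 = 1)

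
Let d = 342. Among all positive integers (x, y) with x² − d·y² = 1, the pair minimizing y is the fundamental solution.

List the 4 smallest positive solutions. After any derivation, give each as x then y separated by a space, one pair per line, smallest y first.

37 2
2737 148
202501 10950
14982337 810152

√342 = [18; 2,36, …], period ℓ=2 (even) → k=1
step 0: (18, 1)  from 18·(1,0) + (0,1)
step 1: (37, 2)  from 2·(18,1) + (1,0)
→ (37, 2).  Check: 37²=1369, 342·2²=1368, difference 1.
n=2: (37,2)∘(37,2) = (37·37+342·2·2, 37·2+2·37) = (2737,148)
n=3: (2737,148)∘(37,2) = (37·2737+342·2·148, 37·148+2·2737) = (202501,10950)
n=4: (202501,10950)∘(37,2) = (37·202501+342·2·10950, 37·10950+2·202501) = (14982337,810152)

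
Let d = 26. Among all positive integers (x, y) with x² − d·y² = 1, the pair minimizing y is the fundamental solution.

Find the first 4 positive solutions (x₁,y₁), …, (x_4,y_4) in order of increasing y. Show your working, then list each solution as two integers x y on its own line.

51 10
5201 1020
530451 104030
54100801 10610040

√26 = [5; 10, …], period ℓ=1 (odd) → k=1
i=0: a=5 ⇒ p=5, q=1
i=1: a=10 ⇒ p=51, q=10
(x₁, y₁) = (51, 10);  51² − 26·10² = 1 ✓
k=2:  x_2 = 51·51+26·10·10 = 5201,  y_2 = 51·10+10·51 = 1020
k=3:  x_3 = 51·5201+26·10·1020 = 530451,  y_3 = 51·1020+10·5201 = 104030
k=4:  x_4 = 51·530451+26·10·104030 = 54100801,  y_4 = 51·104030+10·530451 = 10610040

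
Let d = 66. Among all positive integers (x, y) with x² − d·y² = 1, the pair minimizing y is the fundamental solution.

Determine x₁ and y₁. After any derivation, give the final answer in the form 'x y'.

65 8

[8; 8,16] for √66; ℓ=2 ⇒ convergent index 1
a_0=8:  p_0=8·1+0=8,  q_0=8·0+1=1
a_1=8:  p_1=8·8+1=65,  q_1=8·1+0=8
fundamental: x₁=65, y₁=8  (since 4225 − 66·64 = 1)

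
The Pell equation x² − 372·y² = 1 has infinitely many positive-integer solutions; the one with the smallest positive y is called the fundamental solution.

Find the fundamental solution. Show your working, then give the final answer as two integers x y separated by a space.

√372 → a₀=19, period (3,2,12,2,3,38); ℓ=6 even so k=5
a_0=19:  p_0=19·1+0=19,  q_0=19·0+1=1
a_1=3:  p_1=3·19+1=58,  q_1=3·1+0=3
a_2=2:  p_2=2·58+19=135,  q_2=2·3+1=7
a_3=12:  p_3=12·135+58=1678,  q_3=12·7+3=87
a_4=2:  p_4=2·1678+135=3491,  q_4=2·87+7=181
a_5=3:  p_5=3·3491+1678=12151,  q_5=3·181+87=630
fundamental: x₁=12151, y₁=630  (since 147646801 − 372·396900 = 1)

12151 630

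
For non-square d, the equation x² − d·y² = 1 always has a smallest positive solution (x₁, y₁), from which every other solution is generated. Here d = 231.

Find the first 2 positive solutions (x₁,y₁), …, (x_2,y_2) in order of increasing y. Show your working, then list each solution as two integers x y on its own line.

76 5
11551 760

d=231: √d = [15; 5,30] (ℓ=2, even), read p_1/q_1
k=0  a_k=15  p_k/q_k = 15/1
k=1  a_k=5  p_k/q_k = 76/5
→ (76, 5).  Check: 76²=5776, 231·5²=5775, difference 1.
n=2: (76,5)∘(76,5) = (76·76+231·5·5, 76·5+5·76) = (11551,760)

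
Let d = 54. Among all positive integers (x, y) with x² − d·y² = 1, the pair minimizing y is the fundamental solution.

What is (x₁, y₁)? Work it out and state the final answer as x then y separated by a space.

485 66

√54 → a₀=7, period (2,1,6,1,2,14); ℓ=6 even so k=5
k=0  a_k=7  p_k/q_k = 7/1
…
k=4  a_k=1  p_k/q_k = 169/23
k=5  a_k=2  p_k/q_k = 485/66
→ (485, 66).  Check: 485²=235225, 54·66²=235224, difference 1.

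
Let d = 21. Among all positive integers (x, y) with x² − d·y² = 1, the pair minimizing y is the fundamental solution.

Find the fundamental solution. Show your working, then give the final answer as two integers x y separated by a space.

√21 = [4; 1,1,2,1,1,8, …], period ℓ=6 (even) → k=5
i=0: a=4 ⇒ p=4, q=1
i=1: a=1 ⇒ p=5, q=1
i=2: a=1 ⇒ p=9, q=2
i=3: a=2 ⇒ p=23, q=5
i=4: a=1 ⇒ p=32, q=7
i=5: a=1 ⇒ p=55, q=12
fundamental: x₁=55, y₁=12  (since 3025 − 21·144 = 1)

55 12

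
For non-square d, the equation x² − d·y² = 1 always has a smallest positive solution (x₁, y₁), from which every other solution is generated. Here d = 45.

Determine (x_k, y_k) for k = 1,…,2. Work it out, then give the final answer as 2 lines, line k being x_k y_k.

[6; 1,2,2,2,1,12] for √45; ℓ=6 ⇒ convergent index 5
k=0  a_k=6  p_k/q_k = 6/1
…
k=4  a_k=2  p_k/q_k = 114/17
k=5  a_k=1  p_k/q_k = 161/24
fundamental: x₁=161, y₁=24  (since 25921 − 45·576 = 1)
k=2:  x_2 = 161·161+45·24·24 = 51841,  y_2 = 161·24+24·161 = 7728

161 24
51841 7728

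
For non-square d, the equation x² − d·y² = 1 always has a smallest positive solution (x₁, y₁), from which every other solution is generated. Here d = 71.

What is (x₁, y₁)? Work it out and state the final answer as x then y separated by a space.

√71 = [8; 2,2,1,7,1,2,2,16, …], period ℓ=8 (even) → k=7
a_0=8:  p_0=8·1+0=8,  q_0=8·0+1=1
…
a_2=2:  p_2=2·17+8=42,  q_2=2·2+1=5
a_3=1:  p_3=1·42+17=59,  q_3=1·5+2=7
…
a_5=1:  p_5=1·455+59=514,  q_5=1·54+7=61
a_6=2:  p_6=2·514+455=1483,  q_6=2·61+54=176
a_7=2:  p_7=2·1483+514=3480,  q_7=2·176+61=413
→ (3480, 413).  Check: 3480²=12110400, 71·413²=12110399, difference 1.

3480 413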